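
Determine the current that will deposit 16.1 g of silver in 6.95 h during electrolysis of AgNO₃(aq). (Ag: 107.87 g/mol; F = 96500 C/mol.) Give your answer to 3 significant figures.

0.576 A

n(Ag) = 16.1 / 107.87 = 0.1493 mol
Ag⁺ + e⁻ → Ag, so n(e⁻) = 0.1493 mol
Q = 0.1493 × 96500 = 14410 C
I = Q / t = 14410 / 25020 s = 0.576 A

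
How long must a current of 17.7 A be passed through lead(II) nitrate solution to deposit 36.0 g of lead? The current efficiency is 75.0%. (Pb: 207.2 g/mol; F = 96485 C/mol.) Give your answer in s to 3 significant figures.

2530 s

n(Pb) = 36.0 / 207.2 = 0.1737 mol
Pb²⁺ + 2e⁻ → Pb, so n(e⁻) = 2 × 0.1737 = 0.3474 mol
Q = 0.3474 × 96485 / 0.750 = 44690 C
t = Q / I = 44690 / 17.7 = 2525 s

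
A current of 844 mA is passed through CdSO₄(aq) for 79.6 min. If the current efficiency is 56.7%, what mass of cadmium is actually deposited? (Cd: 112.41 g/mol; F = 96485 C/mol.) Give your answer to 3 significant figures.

Q = 0.844 × 4776 = 4031 C
n(e⁻) = 4031 / 96485 = 0.04178 mol
Cd²⁺ + 2e⁻ → Cd, so theoretical m(Cd) = 0.02089 × 112.41 = 2.348 g
Actual mass = 56.7% × 2.348 = 1.33 g

1.33 g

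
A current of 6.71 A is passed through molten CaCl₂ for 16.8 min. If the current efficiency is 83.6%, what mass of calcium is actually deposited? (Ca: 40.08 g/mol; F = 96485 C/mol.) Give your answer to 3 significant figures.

1.17 g

Q = 6.71 × 1008 = 6764 C
n(e⁻) = 6764 / 96485 = 0.07010 mol
Ca²⁺ + 2e⁻ → Ca, so theoretical m(Ca) = 0.03505 × 40.08 = 1.405 g
Actual mass = 83.6% × 1.405 = 1.17 g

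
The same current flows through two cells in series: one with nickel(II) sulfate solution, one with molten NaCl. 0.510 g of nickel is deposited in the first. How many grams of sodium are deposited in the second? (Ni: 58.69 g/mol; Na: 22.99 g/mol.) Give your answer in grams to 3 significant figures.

n(Ni) = 0.510 / 58.69 = 0.008690 mol
Ni²⁺ + 2e⁻ → Ni, so n(e⁻) = 2 × 0.008690 = 0.01738 mol
Same current for the same time ⇒ same n(e⁻) = 0.01738 mol in both cells.
Na⁺ + e⁻ → Na, so n(Na) = 0.01738 mol
m(Na) = 0.01738 × 22.99 = 0.400 g

0.400 g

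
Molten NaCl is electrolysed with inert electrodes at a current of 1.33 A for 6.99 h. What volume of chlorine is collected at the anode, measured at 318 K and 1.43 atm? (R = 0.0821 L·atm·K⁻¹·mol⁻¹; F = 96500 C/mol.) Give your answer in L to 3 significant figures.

3.17 L

Q = It = 1.33 × 25164 = 33470 C
n(e⁻) = 33470 / 96500 = 0.3468 mol
2Cl⁻ → Cl₂ + 2e⁻, so n(Cl₂) = 0.3468 / 2 = 0.1734 mol
V = nRT/P = 0.1734 × 0.0821 × 318 / 1.43 = 3.166 L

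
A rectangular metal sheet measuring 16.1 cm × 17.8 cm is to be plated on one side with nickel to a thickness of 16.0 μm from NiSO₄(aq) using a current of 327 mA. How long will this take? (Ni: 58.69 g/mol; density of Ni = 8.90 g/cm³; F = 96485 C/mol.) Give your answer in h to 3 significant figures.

11.4 h

Plated area = 16.1 × 17.8 = 286.6 cm²
Volume = 286.6 × 16.0×10⁻⁴ cm = 0.4586 cm³
m(Ni) = 0.4586 × 8.90 = 4.082 g
n(Ni) = 4.082 / 58.69 = 0.06955 mol; n(e⁻) = 2 × 0.06955 = 0.1391 mol
Q = 0.1391 × 96485 = 13420 C
t = 13420 / 0.327 = 41040 s = 11.4 h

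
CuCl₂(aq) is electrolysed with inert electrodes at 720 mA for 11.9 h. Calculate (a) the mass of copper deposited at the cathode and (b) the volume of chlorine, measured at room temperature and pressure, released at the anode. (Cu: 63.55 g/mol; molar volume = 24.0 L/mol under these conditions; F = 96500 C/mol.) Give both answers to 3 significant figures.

10.2 g Cu; 3.84 L Cl₂

Q = 0.720 × 42840 = 30840 C; n(e⁻) = 30840 / 96500 = 0.3196 mol
Cathode: Cu²⁺ + 2e⁻ → Cu → n(Cu) = 0.3196/2 = 0.1598 mol → 10.2 g
Anode: 2Cl⁻ → Cl₂ + 2e⁻ → n(Cl₂) = 0.3196/2 = 0.1598 mol → 3.84 L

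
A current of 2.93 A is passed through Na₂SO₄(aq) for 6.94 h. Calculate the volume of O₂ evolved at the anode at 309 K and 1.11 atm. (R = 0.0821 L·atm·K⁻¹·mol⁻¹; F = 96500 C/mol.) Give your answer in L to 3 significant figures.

4.33 L

Q = It = 2.93 × 24984 = 73200 C
Moles of electrons = 73200 / 96500 = 0.7585 mol
2H₂O → O₂ + 4H⁺ + 4e⁻, so n(O₂) = 0.7585 / 4 = 0.1896 mol
V = nRT/P = 0.1896 × 0.0821 × 309 / 1.11 = 4.333 L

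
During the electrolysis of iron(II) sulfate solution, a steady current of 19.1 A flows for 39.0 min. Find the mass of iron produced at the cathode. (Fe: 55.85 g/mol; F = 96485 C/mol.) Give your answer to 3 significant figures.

12.9 g

Charge passed = 19.1 × 2340 = 44690 C
Moles of electrons = 44690 / 96485 = 0.4632 mol
Fe²⁺ + 2e⁻ → Fe, so n(Fe) = 0.4632 / 2 = 0.2316 mol
m = 0.2316 × 55.85 = 12.9 g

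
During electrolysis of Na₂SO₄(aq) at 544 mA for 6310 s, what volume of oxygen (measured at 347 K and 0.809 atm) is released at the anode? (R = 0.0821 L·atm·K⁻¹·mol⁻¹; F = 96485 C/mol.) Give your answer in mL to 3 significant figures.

Q = It = 0.544 × 6310 = 3433 C
Moles of electrons = 3433 / 96485 = 0.03558 mol
2H₂O → O₂ + 4H⁺ + 4e⁻, so n(O₂) = 0.03558 / 4 = 0.008895 mol
V = nRT/P = 0.008895 × 0.0821 × 347 / 0.809 = 0.3132 L
= 313 mL

313 mL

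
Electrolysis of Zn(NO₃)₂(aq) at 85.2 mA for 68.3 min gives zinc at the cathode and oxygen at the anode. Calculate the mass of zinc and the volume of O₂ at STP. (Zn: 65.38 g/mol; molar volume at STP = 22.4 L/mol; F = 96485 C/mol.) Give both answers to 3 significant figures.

0.118 g Zn; 0.0203 L O₂

Q = 0.0852 × 4098 = 349.1 C; n(e⁻) = 349.1 / 96485 = 0.003618 mol
Cathode: Zn²⁺ + 2e⁻ → Zn → n(Zn) = 0.003618/2 = 0.001809 mol → 0.118 g
Anode: 2H₂O → O₂ + 4H⁺ + 4e⁻ → n(O₂) = 0.003618/4 = 9.045×10^-4 mol → 0.0203 L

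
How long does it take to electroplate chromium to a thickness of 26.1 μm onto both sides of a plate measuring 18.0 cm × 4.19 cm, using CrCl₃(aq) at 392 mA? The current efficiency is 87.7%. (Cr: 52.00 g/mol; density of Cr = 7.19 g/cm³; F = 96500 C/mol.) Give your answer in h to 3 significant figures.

12.7 h

Plated area = 2 × 18.0 × 4.19 = 150.8 cm²
Volume = 150.8 × 26.1×10⁻⁴ cm = 0.3936 cm³
m(Cr) = 0.3936 × 7.19 = 2.830 g
n(Cr) = 2.830 / 52.00 = 0.05442 mol; n(e⁻) = 3 × 0.05442 = 0.1633 mol
Q = 0.1633 × 96500 / 0.877 = 17970 C
t = 17970 / 0.392 = 45840 s = 12.7 h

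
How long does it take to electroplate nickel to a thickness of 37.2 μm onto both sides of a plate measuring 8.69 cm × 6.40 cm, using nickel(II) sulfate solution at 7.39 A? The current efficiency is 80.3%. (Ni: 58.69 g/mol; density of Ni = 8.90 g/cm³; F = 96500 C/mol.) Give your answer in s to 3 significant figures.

Plated area = 2 × 8.69 × 6.40 = 111.2 cm²
Volume = 111.2 × 37.2×10⁻⁴ cm = 0.4137 cm³
m(Ni) = 0.4137 × 8.90 = 3.682 g
n(Ni) = 3.682 / 58.69 = 0.06274 mol; n(e⁻) = 2 × 0.06274 = 0.1255 mol
Q = 0.1255 × 96500 / 0.803 = 15080 C
t = 15080 / 7.39 = 2041 s

2040 s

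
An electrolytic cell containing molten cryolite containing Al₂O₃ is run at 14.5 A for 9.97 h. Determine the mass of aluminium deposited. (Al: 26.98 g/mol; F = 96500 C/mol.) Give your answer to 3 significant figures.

48.5 g

Q = It = 14.5 × 35892 = 5.204×10^5 C
n(e⁻) = 5.204×10^5 / 96500 = 5.393 mol
Al³⁺ + 3e⁻ → Al, so n(Al) = 5.393 / 3 = 1.798 mol
m = 1.798 × 26.98 = 48.5 g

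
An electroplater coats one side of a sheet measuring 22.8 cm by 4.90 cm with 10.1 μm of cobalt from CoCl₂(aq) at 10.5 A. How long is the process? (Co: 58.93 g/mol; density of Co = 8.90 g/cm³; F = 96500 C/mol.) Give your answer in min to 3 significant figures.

Plated area = 22.8 × 4.90 = 111.7 cm²
Volume = 111.7 × 10.1×10⁻⁴ cm = 0.1128 cm³
m(Co) = 0.1128 × 8.90 = 1.004 g
n(Co) = 1.004 / 58.93 = 0.01704 mol; n(e⁻) = 2 × 0.01704 = 0.03408 mol
Q = 0.03408 × 96500 = 3289 C
t = 3289 / 10.5 = 313.2 s = 5.22 min

5.22 min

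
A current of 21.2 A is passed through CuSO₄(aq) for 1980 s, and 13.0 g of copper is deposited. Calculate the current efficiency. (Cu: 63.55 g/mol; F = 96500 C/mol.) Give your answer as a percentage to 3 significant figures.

Q = 21.2 × 1980 = 41980 C
n(e⁻) = 41980 / 96500 = 0.4350 mol
Cu²⁺ + 2e⁻ → Cu, so theoretical n(Cu) = 0.2175 mol → 13.82 g
Efficiency = 13.0 / 13.82 = 0.9407 = 94.1%

94.1%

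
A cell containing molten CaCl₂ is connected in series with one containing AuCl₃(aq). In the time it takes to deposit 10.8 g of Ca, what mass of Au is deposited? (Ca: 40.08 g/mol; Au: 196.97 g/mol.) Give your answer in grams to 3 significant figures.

n(Ca) = 10.8 / 40.08 = 0.2695 mol
Ca²⁺ + 2e⁻ → Ca, so n(e⁻) = 2 × 0.2695 = 0.5390 mol
In series, the same 0.5390 mol of electrons flows through the second cell.
Au³⁺ + 3e⁻ → Au, so n(Au) = 0.5390 / 3 = 0.1797 mol
m(Au) = 0.1797 × 196.97 = 35.4 g

35.4 g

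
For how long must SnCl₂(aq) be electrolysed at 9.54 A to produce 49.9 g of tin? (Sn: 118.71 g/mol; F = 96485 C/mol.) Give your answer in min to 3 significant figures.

n(Sn) = 49.9 / 118.71 = 0.4204 mol
Sn²⁺ + 2e⁻ → Sn, so n(e⁻) = 2 × 0.4204 = 0.8408 mol
Q = 0.8408 × 96485 = 81120 C
t = Q / I = 81120 / 9.54 = 8503 s = 142 min

142 min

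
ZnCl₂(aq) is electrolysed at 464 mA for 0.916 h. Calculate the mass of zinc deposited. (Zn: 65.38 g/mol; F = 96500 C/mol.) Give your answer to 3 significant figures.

0.518 g

Q = 0.464 A × 3297.6 s = 1530 C
n(e⁻) = Q/F = 1530/96500 = 0.01585 mol
Zn²⁺ + 2e⁻ → Zn, so n(Zn) = 0.01585 / 2 = 0.007925 mol
m = 0.007925 × 65.38 = 0.518 g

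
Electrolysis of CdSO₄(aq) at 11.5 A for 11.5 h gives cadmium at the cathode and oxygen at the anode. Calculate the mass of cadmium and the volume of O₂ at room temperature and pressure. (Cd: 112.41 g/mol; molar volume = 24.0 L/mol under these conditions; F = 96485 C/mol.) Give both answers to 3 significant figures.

Q = 11.5 × 41400 = 4.761×10^5 C; n(e⁻) = 4.761×10^5 / 96485 = 4.934 mol
Cathode: Cd²⁺ + 2e⁻ → Cd → n(Cd) = 4.934/2 = 2.467 mol → 277 g
Anode: 2H₂O → O₂ + 4H⁺ + 4e⁻ → n(O₂) = 4.934/4 = 1.234 mol → 29.6 L

277 g Cd; 29.6 L O₂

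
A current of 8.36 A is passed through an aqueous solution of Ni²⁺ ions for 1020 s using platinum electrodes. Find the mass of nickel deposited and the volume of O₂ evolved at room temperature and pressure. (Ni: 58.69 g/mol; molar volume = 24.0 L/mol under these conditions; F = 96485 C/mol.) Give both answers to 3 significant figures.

2.59 g Ni; 0.530 L O₂

Q = 8.36 × 1020 = 8527 C; n(e⁻) = 8527 / 96485 = 0.08838 mol
Cathode: Ni²⁺ + 2e⁻ → Ni → n(Ni) = 0.08838/2 = 0.04419 mol → 2.59 g
Anode: 2H₂O → O₂ + 4H⁺ + 4e⁻ → n(O₂) = 0.08838/4 = 0.02210 mol → 0.530 L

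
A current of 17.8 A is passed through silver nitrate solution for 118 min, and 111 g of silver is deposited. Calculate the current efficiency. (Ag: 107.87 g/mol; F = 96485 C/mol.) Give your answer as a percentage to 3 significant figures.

Q = 17.8 × 7080 = 1.260×10^5 C
n(e⁻) = 1.260×10^5 / 96485 = 1.306 mol
Ag⁺ + e⁻ → Ag, so theoretical n(Ag) = 1.306 mol → 140.9 g
Efficiency = 111 / 140.9 = 0.7878 = 78.8%

78.8%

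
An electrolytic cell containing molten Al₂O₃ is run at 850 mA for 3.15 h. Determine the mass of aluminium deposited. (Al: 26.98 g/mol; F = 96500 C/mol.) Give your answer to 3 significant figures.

Q = 0.850 A × 11340 s = 9639 C
Moles of electrons = 9639 / 96500 = 0.09989 mol
Al³⁺ + 3e⁻ → Al, so n(Al) = 0.09989 / 3 = 0.03330 mol
m = 0.03330 × 26.98 = 0.898 g

0.898 g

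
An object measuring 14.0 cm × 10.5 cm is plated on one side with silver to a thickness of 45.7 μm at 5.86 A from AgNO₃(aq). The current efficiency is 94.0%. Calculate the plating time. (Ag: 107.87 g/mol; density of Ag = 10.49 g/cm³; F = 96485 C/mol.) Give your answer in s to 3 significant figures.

1140 s

Plated area = 14.0 × 10.5 = 147.0 cm²
Volume = 147.0 × 45.7×10⁻⁴ cm = 0.6718 cm³
m(Ag) = 0.6718 × 10.49 = 7.047 g
n(Ag) = 7.047 / 107.87 = 0.06533 mol; n(e⁻) = 0.06533 mol
Q = 0.06533 × 96485 / 0.940 = 6706 C
t = 6706 / 5.86 = 1144 s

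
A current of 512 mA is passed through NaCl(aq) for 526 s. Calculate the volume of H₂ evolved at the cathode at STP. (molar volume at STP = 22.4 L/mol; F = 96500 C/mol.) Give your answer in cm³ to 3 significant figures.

Q = It = 0.512 × 526 = 269.3 C
n(e⁻) = 269.3 / 96500 = 0.002791 mol
2H⁺ + 2e⁻ → H₂, so n(H₂) = 0.002791 / 2 = 0.001396 mol
V = 0.001396 × 22.4 = 0.03127 L
= 31.3 cm³

31.3 cm³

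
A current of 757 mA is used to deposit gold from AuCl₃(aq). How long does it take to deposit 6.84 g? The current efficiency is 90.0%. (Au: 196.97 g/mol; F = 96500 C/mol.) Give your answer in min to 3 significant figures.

n(Au) = 6.84 / 196.97 = 0.03473 mol
Au³⁺ + 3e⁻ → Au, so n(e⁻) = 3 × 0.03473 = 0.1042 mol
Q = 0.1042 × 96500 / 0.900 = 11170 C
t = Q / I = 11170 / 0.757 = 14760 s = 246 min

246 min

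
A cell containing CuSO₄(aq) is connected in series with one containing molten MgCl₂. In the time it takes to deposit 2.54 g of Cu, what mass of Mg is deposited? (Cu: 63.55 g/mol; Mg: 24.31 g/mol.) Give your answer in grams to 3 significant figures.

n(Cu) = 2.54 / 63.55 = 0.03997 mol
Cu²⁺ + 2e⁻ → Cu, so n(e⁻) = 2 × 0.03997 = 0.07994 mol
In series, the same 0.07994 mol of electrons flows through the second cell.
Mg²⁺ + 2e⁻ → Mg, so n(Mg) = 0.07994 / 2 = 0.03997 mol
m(Mg) = 0.03997 × 24.31 = 0.972 g

0.972 g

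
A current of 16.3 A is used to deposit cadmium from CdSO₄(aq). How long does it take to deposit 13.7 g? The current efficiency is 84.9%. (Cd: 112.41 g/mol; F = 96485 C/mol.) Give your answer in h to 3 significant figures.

0.472 h

n(Cd) = 13.7 / 112.41 = 0.1219 mol
Cd²⁺ + 2e⁻ → Cd, so n(e⁻) = 2 × 0.1219 = 0.2438 mol
Q = 0.2438 × 96485 / 0.849 = 27710 C
t = Q / I = 27710 / 16.3 = 1700 s = 0.472 h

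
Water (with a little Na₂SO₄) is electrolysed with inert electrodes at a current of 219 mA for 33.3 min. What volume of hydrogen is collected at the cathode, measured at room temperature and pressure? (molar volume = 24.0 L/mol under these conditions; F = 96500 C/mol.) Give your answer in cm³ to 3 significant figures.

Q = 0.219 A × 1998 s = 437.6 C
Moles of electrons = 437.6 / 96500 = 0.004535 mol
2H⁺ + 2e⁻ → H₂, so n(H₂) = 0.004535 / 2 = 0.002268 mol
V = 0.002268 × 24.0 = 0.05443 L
= 54.4 cm³

54.4 cm³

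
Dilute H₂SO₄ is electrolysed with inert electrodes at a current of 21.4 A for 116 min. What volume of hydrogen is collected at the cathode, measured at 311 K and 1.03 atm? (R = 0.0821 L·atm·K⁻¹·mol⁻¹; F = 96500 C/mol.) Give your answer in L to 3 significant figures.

19.1 L

Charge passed = 21.4 × 6960 = 1.489×10^5 C
n(e⁻) = Q/F = 1.489×10^5/96500 = 1.543 mol
2H⁺ + 2e⁻ → H₂, so n(H₂) = 1.543 / 2 = 0.7715 mol
V = nRT/P = 0.7715 × 0.0821 × 311 / 1.03 = 19.13 L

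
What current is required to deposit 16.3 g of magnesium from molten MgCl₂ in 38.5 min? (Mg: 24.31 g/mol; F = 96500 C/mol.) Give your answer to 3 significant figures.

56.0 A

n(Mg) = 16.3 / 24.31 = 0.6705 mol
Mg²⁺ + 2e⁻ → Mg, so n(e⁻) = 2 × 0.6705 = 1.341 mol
Q = 1.341 × 96500 = 1.294×10^5 C
I = Q / t = 1.294×10^5 / 2310 s = 56.0 A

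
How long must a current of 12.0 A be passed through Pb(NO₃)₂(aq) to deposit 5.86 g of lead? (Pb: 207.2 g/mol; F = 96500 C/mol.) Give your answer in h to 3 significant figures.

n(Pb) = 5.86 / 207.2 = 0.02828 mol
Pb²⁺ + 2e⁻ → Pb, so n(e⁻) = 2 × 0.02828 = 0.05656 mol
Q = 0.05656 × 96500 = 5458 C
t = Q / I = 5458 / 12.0 = 454.8 s = 0.126 h

0.126 h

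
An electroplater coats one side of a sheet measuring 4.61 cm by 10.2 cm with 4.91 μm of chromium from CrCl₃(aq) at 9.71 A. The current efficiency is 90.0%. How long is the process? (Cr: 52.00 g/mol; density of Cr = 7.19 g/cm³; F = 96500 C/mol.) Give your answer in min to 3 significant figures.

1.76 min

Plated area = 4.61 × 10.2 = 47.02 cm²
Volume = 47.02 × 4.91×10⁻⁴ cm = 0.02309 cm³
m(Cr) = 0.02309 × 7.19 = 0.1660 g
n(Cr) = 0.1660 / 52.00 = 0.003192 mol; n(e⁻) = 3 × 0.003192 = 0.009576 mol
Q = 0.009576 × 96500 / 0.900 = 1027 C
t = 1027 / 9.71 = 105.8 s = 1.76 min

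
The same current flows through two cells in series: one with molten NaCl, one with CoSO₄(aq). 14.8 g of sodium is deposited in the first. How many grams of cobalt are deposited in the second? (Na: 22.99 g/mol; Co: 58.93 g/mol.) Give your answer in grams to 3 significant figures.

19.0 g

n(Na) = 14.8 / 22.99 = 0.6438 mol
Na⁺ + e⁻ → Na, so n(e⁻) = 0.6438 mol
In series, the same 0.6438 mol of electrons flows through the second cell.
Co²⁺ + 2e⁻ → Co, so n(Co) = 0.6438 / 2 = 0.3219 mol
m(Co) = 0.3219 × 58.93 = 19.0 g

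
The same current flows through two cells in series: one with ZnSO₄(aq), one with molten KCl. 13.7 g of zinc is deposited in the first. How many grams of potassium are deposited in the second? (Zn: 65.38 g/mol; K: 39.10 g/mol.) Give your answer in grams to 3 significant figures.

n(Zn) = 13.7 / 65.38 = 0.2095 mol
Zn²⁺ + 2e⁻ → Zn, so n(e⁻) = 2 × 0.2095 = 0.4190 mol
In series, the same 0.4190 mol of electrons flows through the second cell.
K⁺ + e⁻ → K, so n(K) = 0.4190 mol
m(K) = 0.4190 × 39.10 = 16.4 g

16.4 g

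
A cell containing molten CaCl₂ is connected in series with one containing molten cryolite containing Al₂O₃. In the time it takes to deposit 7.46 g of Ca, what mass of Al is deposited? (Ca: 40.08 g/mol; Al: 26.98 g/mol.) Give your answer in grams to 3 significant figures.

3.35 g

n(Ca) = 7.46 / 40.08 = 0.1861 mol
Ca²⁺ + 2e⁻ → Ca, so n(e⁻) = 2 × 0.1861 = 0.3722 mol
In series, the same 0.3722 mol of electrons flows through the second cell.
Al³⁺ + 3e⁻ → Al, so n(Al) = 0.3722 / 3 = 0.1241 mol
m(Al) = 0.1241 × 26.98 = 3.35 g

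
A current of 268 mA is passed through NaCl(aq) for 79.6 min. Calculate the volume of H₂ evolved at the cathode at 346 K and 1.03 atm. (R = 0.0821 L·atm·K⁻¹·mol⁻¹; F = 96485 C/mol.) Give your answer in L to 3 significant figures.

0.183 L

Q = 0.268 A × 4776 s = 1280 C
n(e⁻) = Q/F = 1280/96485 = 0.01327 mol
2H⁺ + 2e⁻ → H₂, so n(H₂) = 0.01327 / 2 = 0.006635 mol
V = nRT/P = 0.006635 × 0.0821 × 346 / 1.03 = 0.1830 L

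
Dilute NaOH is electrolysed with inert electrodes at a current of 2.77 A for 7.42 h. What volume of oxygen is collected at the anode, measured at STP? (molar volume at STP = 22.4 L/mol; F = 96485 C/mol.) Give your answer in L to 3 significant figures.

Charge passed = 2.77 × 26712 = 73990 C
n(e⁻) = 73990 / 96485 = 0.7669 mol
2H₂O → O₂ + 4H⁺ + 4e⁻, so n(O₂) = 0.7669 / 4 = 0.1917 mol
V = 0.1917 × 22.4 = 4.294 L

4.29 L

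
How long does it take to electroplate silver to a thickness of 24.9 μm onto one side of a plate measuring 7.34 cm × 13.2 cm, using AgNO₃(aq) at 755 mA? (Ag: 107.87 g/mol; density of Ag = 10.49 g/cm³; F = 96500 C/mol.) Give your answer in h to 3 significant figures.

0.833 h

Plated area = 7.34 × 13.2 = 96.89 cm²
Volume = 96.89 × 24.9×10⁻⁴ cm = 0.2413 cm³
m(Ag) = 0.2413 × 10.49 = 2.531 g
n(Ag) = 2.531 / 107.87 = 0.02346 mol; n(e⁻) = 0.02346 mol
Q = 0.02346 × 96500 = 2264 C
t = 2264 / 0.755 = 2999 s = 0.833 h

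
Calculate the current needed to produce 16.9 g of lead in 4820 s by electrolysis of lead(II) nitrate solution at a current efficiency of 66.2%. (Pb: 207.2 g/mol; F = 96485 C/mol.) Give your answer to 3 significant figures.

4.93 A

n(Pb) = 16.9 / 207.2 = 0.08156 mol
Pb²⁺ + 2e⁻ → Pb, so n(e⁻) = 2 × 0.08156 = 0.1631 mol
Q = 0.1631 × 96485 / 0.662 = 23770 C
I = Q / t = 23770 / 4820 s = 4.93 A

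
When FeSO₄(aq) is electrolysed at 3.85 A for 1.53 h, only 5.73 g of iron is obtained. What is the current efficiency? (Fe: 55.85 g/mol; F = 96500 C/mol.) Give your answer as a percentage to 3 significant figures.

93.4%

Q = 3.85 × 5508 = 21210 C
n(e⁻) = 21210 / 96500 = 0.2198 mol
Fe²⁺ + 2e⁻ → Fe, so theoretical n(Fe) = 0.1099 mol → 6.138 g
Efficiency = 5.73 / 6.138 = 0.9335 = 93.4%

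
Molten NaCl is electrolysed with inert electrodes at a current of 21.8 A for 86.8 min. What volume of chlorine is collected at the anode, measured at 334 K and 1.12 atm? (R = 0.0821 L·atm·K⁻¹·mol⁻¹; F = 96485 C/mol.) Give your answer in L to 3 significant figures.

Charge passed = 21.8 × 5208 = 1.135×10^5 C
n(e⁻) = 1.135×10^5 / 96485 = 1.176 mol
2Cl⁻ → Cl₂ + 2e⁻, so n(Cl₂) = 1.176 / 2 = 0.5880 mol
V = nRT/P = 0.5880 × 0.0821 × 334 / 1.12 = 14.40 L

14.4 L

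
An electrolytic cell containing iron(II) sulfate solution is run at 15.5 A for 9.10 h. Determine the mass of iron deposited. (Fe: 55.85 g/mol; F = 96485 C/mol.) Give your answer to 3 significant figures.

Q = It = 15.5 × 32760 = 5.078×10^5 C
n(e⁻) = Q/F = 5.078×10^5/96485 = 5.263 mol
Fe²⁺ + 2e⁻ → Fe, so n(Fe) = 5.263 / 2 = 2.632 mol
m = 2.632 × 55.85 = 147 g

147 g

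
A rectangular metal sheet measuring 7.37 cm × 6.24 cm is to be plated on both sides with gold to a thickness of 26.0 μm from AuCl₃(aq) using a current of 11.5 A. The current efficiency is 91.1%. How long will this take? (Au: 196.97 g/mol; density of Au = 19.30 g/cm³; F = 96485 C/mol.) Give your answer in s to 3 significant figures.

Plated area = 2 × 7.37 × 6.24 = 91.98 cm²
Volume = 91.98 × 26.0×10⁻⁴ cm = 0.2391 cm³
m(Au) = 0.2391 × 19.30 = 4.615 g
n(Au) = 4.615 / 196.97 = 0.02343 mol; n(e⁻) = 3 × 0.02343 = 0.07029 mol
Q = 0.07029 × 96485 / 0.911 = 7444 C
t = 7444 / 11.5 = 647.3 s

647 s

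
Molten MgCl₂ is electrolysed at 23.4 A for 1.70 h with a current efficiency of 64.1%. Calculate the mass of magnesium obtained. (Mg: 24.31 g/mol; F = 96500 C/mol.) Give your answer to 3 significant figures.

11.6 g

Q = 23.4 × 6120 = 1.432×10^5 C
n(e⁻) = 1.432×10^5 / 96500 = 1.484 mol
Mg²⁺ + 2e⁻ → Mg, so theoretical m(Mg) = 0.7420 × 24.31 = 18.04 g
Actual mass = 64.1% × 18.04 = 11.6 g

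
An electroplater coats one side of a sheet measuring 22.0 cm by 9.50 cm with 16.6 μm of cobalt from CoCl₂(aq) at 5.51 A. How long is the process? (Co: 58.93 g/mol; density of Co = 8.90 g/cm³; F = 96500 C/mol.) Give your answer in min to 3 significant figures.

Plated area = 22.0 × 9.50 = 209.0 cm²
Volume = 209.0 × 16.6×10⁻⁴ cm = 0.3469 cm³
m(Co) = 0.3469 × 8.90 = 3.087 g
n(Co) = 3.087 / 58.93 = 0.05238 mol; n(e⁻) = 2 × 0.05238 = 0.1048 mol
Q = 0.1048 × 96500 = 10110 C
t = 10110 / 5.51 = 1835 s = 30.6 min

30.6 min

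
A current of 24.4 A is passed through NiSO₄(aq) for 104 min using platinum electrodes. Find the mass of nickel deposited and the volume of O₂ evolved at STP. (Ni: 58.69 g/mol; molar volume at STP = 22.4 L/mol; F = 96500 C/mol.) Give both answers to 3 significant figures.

46.3 g Ni; 8.84 L O₂

Q = 24.4 × 6240 = 1.523×10^5 C; n(e⁻) = 1.523×10^5 / 96500 = 1.578 mol
Cathode: Ni²⁺ + 2e⁻ → Ni → n(Ni) = 1.578/2 = 0.7890 mol → 46.3 g
Anode: 2H₂O → O₂ + 4H⁺ + 4e⁻ → n(O₂) = 1.578/4 = 0.3945 mol → 8.84 L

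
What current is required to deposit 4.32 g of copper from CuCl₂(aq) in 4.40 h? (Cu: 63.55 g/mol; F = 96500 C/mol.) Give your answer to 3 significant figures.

n(Cu) = 4.32 / 63.55 = 0.06798 mol
Cu²⁺ + 2e⁻ → Cu, so n(e⁻) = 2 × 0.06798 = 0.1360 mol
Q = 0.1360 × 96500 = 13120 C
I = Q / t = 13120 / 15840 s = 0.828 A

0.828 A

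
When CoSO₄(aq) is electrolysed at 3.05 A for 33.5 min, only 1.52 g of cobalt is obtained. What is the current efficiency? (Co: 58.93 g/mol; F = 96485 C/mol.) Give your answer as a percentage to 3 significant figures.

81.2%

Q = 3.05 × 2010 = 6131 C
n(e⁻) = 6131 / 96485 = 0.06354 mol
Co²⁺ + 2e⁻ → Co, so theoretical n(Co) = 0.03177 mol → 1.872 g
Efficiency = 1.52 / 1.872 = 0.8120 = 81.2%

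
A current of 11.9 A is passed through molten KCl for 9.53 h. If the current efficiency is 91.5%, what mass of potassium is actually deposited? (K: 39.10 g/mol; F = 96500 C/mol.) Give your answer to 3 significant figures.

Q = 11.9 × 34308 = 4.083×10^5 C
n(e⁻) = 4.083×10^5 / 96500 = 4.231 mol
K⁺ + e⁻ → K, so theoretical m(K) = 4.231 × 39.10 = 165.4 g
Actual mass = 91.5% × 165.4 = 151 g

151 g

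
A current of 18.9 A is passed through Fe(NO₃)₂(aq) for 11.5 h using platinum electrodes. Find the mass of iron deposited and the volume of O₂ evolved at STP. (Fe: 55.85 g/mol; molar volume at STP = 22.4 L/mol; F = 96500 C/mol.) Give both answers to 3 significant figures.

Q = 18.9 × 41400 = 7.825×10^5 C; n(e⁻) = 7.825×10^5 / 96500 = 8.109 mol
Cathode: Fe²⁺ + 2e⁻ → Fe → n(Fe) = 8.109/2 = 4.055 mol → 226 g
Anode: 2H₂O → O₂ + 4H⁺ + 4e⁻ → n(O₂) = 8.109/4 = 2.027 mol → 45.4 L

226 g Fe; 45.4 L O₂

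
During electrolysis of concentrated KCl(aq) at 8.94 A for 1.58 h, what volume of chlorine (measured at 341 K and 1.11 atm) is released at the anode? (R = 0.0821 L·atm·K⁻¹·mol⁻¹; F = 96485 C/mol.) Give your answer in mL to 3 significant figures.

Q = It = 8.94 × 5688 = 50850 C
n(e⁻) = Q/F = 50850/96485 = 0.5270 mol
2Cl⁻ → Cl₂ + 2e⁻, so n(Cl₂) = 0.5270 / 2 = 0.2635 mol
V = nRT/P = 0.2635 × 0.0821 × 341 / 1.11 = 6.646 L
= 6650 mL

6650 mL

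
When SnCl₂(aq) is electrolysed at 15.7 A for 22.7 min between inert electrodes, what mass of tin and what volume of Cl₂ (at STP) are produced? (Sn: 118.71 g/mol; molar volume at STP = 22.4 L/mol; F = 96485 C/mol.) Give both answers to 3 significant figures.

Q = 15.7 × 1362 = 21380 C; n(e⁻) = 21380 / 96485 = 0.2216 mol
Cathode: Sn²⁺ + 2e⁻ → Sn → n(Sn) = 0.2216/2 = 0.1108 mol → 13.2 g
Anode: 2Cl⁻ → Cl₂ + 2e⁻ → n(Cl₂) = 0.2216/2 = 0.1108 mol → 2.48 L

13.2 g Sn; 2.48 L Cl₂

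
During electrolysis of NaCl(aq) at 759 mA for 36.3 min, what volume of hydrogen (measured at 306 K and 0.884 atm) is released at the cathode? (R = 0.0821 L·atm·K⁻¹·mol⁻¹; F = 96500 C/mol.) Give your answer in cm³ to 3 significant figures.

Q = It = 0.759 × 2178 = 1653 C
n(e⁻) = 1653 / 96500 = 0.01713 mol
2H⁺ + 2e⁻ → H₂, so n(H₂) = 0.01713 / 2 = 0.008565 mol
V = nRT/P = 0.008565 × 0.0821 × 306 / 0.884 = 0.2434 L
= 243 cm³

243 cm³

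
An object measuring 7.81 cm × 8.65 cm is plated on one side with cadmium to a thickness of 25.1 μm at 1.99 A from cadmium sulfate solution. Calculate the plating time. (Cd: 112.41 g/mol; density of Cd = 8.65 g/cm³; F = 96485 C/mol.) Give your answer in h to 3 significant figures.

0.351 h

Plated area = 7.81 × 8.65 = 67.56 cm²
Volume = 67.56 × 25.1×10⁻⁴ cm = 0.1696 cm³
m(Cd) = 0.1696 × 8.65 = 1.467 g
n(Cd) = 1.467 / 112.41 = 0.01305 mol; n(e⁻) = 2 × 0.01305 = 0.02610 mol
Q = 0.02610 × 96485 = 2518 C
t = 2518 / 1.99 = 1265 s = 0.351 h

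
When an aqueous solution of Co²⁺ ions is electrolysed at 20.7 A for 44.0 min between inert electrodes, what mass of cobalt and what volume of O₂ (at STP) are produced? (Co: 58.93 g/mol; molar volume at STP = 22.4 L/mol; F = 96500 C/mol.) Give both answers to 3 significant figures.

16.7 g Co; 3.17 L O₂

Q = 20.7 × 2640 = 54650 C; n(e⁻) = 54650 / 96500 = 0.5663 mol
Cathode: Co²⁺ + 2e⁻ → Co → n(Co) = 0.5663/2 = 0.2832 mol → 16.7 g
Anode: 2H₂O → O₂ + 4H⁺ + 4e⁻ → n(O₂) = 0.5663/4 = 0.1416 mol → 3.17 L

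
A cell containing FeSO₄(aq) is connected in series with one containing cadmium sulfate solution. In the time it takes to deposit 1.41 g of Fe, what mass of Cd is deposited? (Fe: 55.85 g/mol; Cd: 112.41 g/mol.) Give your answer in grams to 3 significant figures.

2.84 g

n(Fe) = 1.41 / 55.85 = 0.02525 mol
Fe²⁺ + 2e⁻ → Fe, so n(e⁻) = 2 × 0.02525 = 0.05050 mol
The cells are in series, so the same charge (and hence the same n(e⁻) = 0.05050 mol) passes through both.
Cd²⁺ + 2e⁻ → Cd, so n(Cd) = 0.05050 / 2 = 0.02525 mol
m(Cd) = 0.02525 × 112.41 = 2.84 g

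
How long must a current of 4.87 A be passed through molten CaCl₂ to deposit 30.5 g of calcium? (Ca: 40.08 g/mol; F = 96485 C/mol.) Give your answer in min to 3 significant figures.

n(Ca) = 30.5 / 40.08 = 0.7610 mol
Ca²⁺ + 2e⁻ → Ca, so n(e⁻) = 2 × 0.7610 = 1.522 mol
Q = 1.522 × 96485 = 1.469×10^5 C
t = Q / I = 1.469×10^5 / 4.87 = 30160 s = 503 min

503 min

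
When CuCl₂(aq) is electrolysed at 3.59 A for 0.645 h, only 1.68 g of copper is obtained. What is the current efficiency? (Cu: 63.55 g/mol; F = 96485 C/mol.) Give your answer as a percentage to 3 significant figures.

Q = 3.59 × 2322 = 8336 C
n(e⁻) = 8336 / 96485 = 0.08640 mol
Cu²⁺ + 2e⁻ → Cu, so theoretical n(Cu) = 0.04320 mol → 2.745 g
Efficiency = 1.68 / 2.745 = 0.6120 = 61.2%

61.2%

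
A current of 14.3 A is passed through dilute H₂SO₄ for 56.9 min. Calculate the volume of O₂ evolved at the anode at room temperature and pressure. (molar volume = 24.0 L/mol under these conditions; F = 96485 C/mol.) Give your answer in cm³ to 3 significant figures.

3040 cm³

Q = 14.3 A × 3414 s = 48820 C
Moles of electrons = 48820 / 96485 = 0.5060 mol
2H₂O → O₂ + 4H⁺ + 4e⁻, so n(O₂) = 0.5060 / 4 = 0.1265 mol
V = 0.1265 × 24.0 = 3.036 L
= 3040 cm³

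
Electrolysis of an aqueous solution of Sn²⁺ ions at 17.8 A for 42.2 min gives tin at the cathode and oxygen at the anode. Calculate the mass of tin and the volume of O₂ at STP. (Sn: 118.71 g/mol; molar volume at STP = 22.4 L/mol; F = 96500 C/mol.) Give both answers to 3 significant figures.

27.7 g Sn; 2.62 L O₂

Q = 17.8 × 2532 = 45070 C; n(e⁻) = 45070 / 96500 = 0.4670 mol
Cathode: Sn²⁺ + 2e⁻ → Sn → n(Sn) = 0.4670/2 = 0.2335 mol → 27.7 g
Anode: 2H₂O → O₂ + 4H⁺ + 4e⁻ → n(O₂) = 0.4670/4 = 0.1168 mol → 2.62 L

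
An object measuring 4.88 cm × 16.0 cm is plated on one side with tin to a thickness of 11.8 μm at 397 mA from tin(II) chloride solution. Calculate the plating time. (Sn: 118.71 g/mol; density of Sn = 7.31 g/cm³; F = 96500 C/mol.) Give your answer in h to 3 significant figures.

Plated area = 4.88 × 16.0 = 78.08 cm²
Volume = 78.08 × 11.8×10⁻⁴ cm = 0.09213 cm³
m(Sn) = 0.09213 × 7.31 = 0.6735 g
n(Sn) = 0.6735 / 118.71 = 0.005673 mol; n(e⁻) = 2 × 0.005673 = 0.01135 mol
Q = 0.01135 × 96500 = 1095 C
t = 1095 / 0.397 = 2758 s = 0.766 h

0.766 h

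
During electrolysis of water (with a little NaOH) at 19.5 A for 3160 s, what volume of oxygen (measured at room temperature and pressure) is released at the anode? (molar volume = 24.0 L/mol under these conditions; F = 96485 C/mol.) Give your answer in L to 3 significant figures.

Charge passed = 19.5 × 3160 = 61620 C
n(e⁻) = 61620 / 96485 = 0.6386 mol
2H₂O → O₂ + 4H⁺ + 4e⁻, so n(O₂) = 0.6386 / 4 = 0.1597 mol
V = 0.1597 × 24.0 = 3.833 L

3.83 L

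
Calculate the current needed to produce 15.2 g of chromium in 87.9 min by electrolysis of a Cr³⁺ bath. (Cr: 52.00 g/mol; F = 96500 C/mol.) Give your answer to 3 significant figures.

n(Cr) = 15.2 / 52.00 = 0.2923 mol
Cr³⁺ + 3e⁻ → Cr, so n(e⁻) = 3 × 0.2923 = 0.8769 mol
Q = 0.8769 × 96500 = 84620 C
I = Q / t = 84620 / 5274 s = 16.0 A

16.0 A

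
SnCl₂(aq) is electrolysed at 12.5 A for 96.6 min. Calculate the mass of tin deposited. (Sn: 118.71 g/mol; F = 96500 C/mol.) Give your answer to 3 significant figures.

44.6 g

Q = 12.5 A × 5796 s = 72450 C
n(e⁻) = 72450 / 96500 = 0.7508 mol
Sn²⁺ + 2e⁻ → Sn, so n(Sn) = 0.7508 / 2 = 0.3754 mol
m = 0.3754 × 118.71 = 44.6 g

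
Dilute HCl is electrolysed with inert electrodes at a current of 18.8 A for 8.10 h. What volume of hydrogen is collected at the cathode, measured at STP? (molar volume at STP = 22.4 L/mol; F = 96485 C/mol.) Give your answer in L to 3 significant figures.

Q = 18.8 A × 29160 s = 5.482×10^5 C
Moles of electrons = 5.482×10^5 / 96485 = 5.682 mol
2H⁺ + 2e⁻ → H₂, so n(H₂) = 5.682 / 2 = 2.841 mol
V = 2.841 × 22.4 = 63.64 L

63.6 L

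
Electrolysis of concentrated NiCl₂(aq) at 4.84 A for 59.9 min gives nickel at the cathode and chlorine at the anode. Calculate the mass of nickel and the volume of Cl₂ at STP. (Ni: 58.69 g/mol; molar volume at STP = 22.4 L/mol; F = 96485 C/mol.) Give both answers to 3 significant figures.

Q = 4.84 × 3594 = 17390 C; n(e⁻) = 17390 / 96485 = 0.1802 mol
Cathode: Ni²⁺ + 2e⁻ → Ni → n(Ni) = 0.1802/2 = 0.09010 mol → 5.29 g
Anode: 2Cl⁻ → Cl₂ + 2e⁻ → n(Cl₂) = 0.1802/2 = 0.09010 mol → 2.02 L

5.29 g Ni; 2.02 L Cl₂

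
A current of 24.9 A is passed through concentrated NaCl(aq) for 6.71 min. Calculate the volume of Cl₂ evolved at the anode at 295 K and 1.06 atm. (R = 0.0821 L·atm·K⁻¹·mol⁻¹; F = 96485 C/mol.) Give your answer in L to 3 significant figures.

1.19 L

Q = It = 24.9 × 402.6 = 10020 C
Moles of electrons = 10020 / 96485 = 0.1039 mol
2Cl⁻ → Cl₂ + 2e⁻, so n(Cl₂) = 0.1039 / 2 = 0.05195 mol
V = nRT/P = 0.05195 × 0.0821 × 295 / 1.06 = 1.187 L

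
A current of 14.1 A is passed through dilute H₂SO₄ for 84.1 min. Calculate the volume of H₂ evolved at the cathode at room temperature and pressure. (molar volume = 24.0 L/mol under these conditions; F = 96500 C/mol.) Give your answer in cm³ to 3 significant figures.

Q = 14.1 A × 5046 s = 71150 C
n(e⁻) = Q/F = 71150/96500 = 0.7373 mol
2H⁺ + 2e⁻ → H₂, so n(H₂) = 0.7373 / 2 = 0.3687 mol
V = 0.3687 × 24.0 = 8.849 L
= 8850 cm³

8850 cm³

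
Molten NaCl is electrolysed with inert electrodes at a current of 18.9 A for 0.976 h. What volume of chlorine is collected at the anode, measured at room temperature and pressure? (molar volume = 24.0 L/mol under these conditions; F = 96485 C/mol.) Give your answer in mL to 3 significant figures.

8260 mL

Charge passed = 18.9 × 3513.6 = 66410 C
Moles of electrons = 66410 / 96485 = 0.6883 mol
2Cl⁻ → Cl₂ + 2e⁻, so n(Cl₂) = 0.6883 / 2 = 0.3442 mol
V = 0.3442 × 24.0 = 8.261 L
= 8260 mL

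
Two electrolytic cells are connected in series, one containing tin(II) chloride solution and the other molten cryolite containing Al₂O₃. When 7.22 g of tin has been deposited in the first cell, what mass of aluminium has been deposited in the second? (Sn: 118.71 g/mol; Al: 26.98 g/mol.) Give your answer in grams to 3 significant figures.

n(Sn) = 7.22 / 118.71 = 0.06082 mol
Sn²⁺ + 2e⁻ → Sn, so n(e⁻) = 2 × 0.06082 = 0.1216 mol
In series, the same 0.1216 mol of electrons flows through the second cell.
Al³⁺ + 3e⁻ → Al, so n(Al) = 0.1216 / 3 = 0.04053 mol
m(Al) = 0.04053 × 26.98 = 1.09 g

1.09 g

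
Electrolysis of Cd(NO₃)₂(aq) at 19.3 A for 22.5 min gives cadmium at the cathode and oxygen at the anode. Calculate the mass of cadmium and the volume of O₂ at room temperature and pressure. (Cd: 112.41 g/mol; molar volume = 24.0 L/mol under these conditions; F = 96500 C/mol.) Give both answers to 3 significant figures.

15.2 g Cd; 1.62 L O₂

Q = 19.3 × 1350 = 26060 C; n(e⁻) = 26060 / 96500 = 0.2701 mol
Cathode: Cd²⁺ + 2e⁻ → Cd → n(Cd) = 0.2701/2 = 0.1351 mol → 15.2 g
Anode: 2H₂O → O₂ + 4H⁺ + 4e⁻ → n(O₂) = 0.2701/4 = 0.06753 mol → 1.62 L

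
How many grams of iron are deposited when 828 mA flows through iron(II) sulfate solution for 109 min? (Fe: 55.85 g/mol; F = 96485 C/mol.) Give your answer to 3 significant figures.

Charge passed = 0.828 × 6540 = 5415 C
n(e⁻) = Q/F = 5415/96485 = 0.05612 mol
Fe²⁺ + 2e⁻ → Fe, so n(Fe) = 0.05612 / 2 = 0.02806 mol
m = 0.02806 × 55.85 = 1.57 g

1.57 g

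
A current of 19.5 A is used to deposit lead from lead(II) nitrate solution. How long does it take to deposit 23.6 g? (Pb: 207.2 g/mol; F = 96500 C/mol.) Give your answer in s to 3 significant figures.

n(Pb) = 23.6 / 207.2 = 0.1139 mol
Pb²⁺ + 2e⁻ → Pb, so n(e⁻) = 2 × 0.1139 = 0.2278 mol
Q = 0.2278 × 96500 = 21980 C
t = Q / I = 21980 / 19.5 = 1127 s

1130 s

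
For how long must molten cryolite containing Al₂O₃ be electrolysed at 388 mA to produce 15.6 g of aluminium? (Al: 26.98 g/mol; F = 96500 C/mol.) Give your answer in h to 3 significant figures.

n(Al) = 15.6 / 26.98 = 0.5782 mol
Al³⁺ + 3e⁻ → Al, so n(e⁻) = 3 × 0.5782 = 1.735 mol
Q = 1.735 × 96500 = 1.674×10^5 C
t = Q / I = 1.674×10^5 / 0.388 = 4.314×10^5 s = 120 h

120 h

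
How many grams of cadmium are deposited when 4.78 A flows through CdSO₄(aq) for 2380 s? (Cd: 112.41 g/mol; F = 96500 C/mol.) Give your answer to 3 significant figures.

6.63 g

Charge passed = 4.78 × 2380 = 11380 C
n(e⁻) = Q/F = 11380/96500 = 0.1179 mol
Cd²⁺ + 2e⁻ → Cd, so n(Cd) = 0.1179 / 2 = 0.05895 mol
m = 0.05895 × 112.41 = 6.63 g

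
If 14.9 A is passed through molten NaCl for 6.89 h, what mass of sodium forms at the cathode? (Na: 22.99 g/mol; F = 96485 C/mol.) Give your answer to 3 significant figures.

Q = 14.9 A × 24804 s = 3.696×10^5 C
Moles of electrons = 3.696×10^5 / 96485 = 3.831 mol
Na⁺ + e⁻ → Na, so n(Na) = 3.831 mol
m = 3.831 × 22.99 = 88.1 g

88.1 g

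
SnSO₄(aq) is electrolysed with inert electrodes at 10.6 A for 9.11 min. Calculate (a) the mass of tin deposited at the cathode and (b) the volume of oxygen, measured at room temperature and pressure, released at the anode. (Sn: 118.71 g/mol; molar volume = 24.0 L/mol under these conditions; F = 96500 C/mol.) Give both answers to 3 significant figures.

Q = 10.6 × 546.6 = 5794 C; n(e⁻) = 5794 / 96500 = 0.06004 mol
Cathode: Sn²⁺ + 2e⁻ → Sn → n(Sn) = 0.06004/2 = 0.03002 mol → 3.56 g
Anode: 2H₂O → O₂ + 4H⁺ + 4e⁻ → n(O₂) = 0.06004/4 = 0.01501 mol → 0.360 L

3.56 g Sn; 0.360 L O₂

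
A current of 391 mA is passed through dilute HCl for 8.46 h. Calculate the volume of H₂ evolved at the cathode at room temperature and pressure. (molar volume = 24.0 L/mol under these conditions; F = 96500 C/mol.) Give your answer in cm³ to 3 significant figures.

Charge passed = 0.391 × 30456 = 11910 C
Moles of electrons = 11910 / 96500 = 0.1234 mol
2H⁺ + 2e⁻ → H₂, so n(H₂) = 0.1234 / 2 = 0.06170 mol
V = 0.06170 × 24.0 = 1.481 L
= 1480 cm³

1480 cm³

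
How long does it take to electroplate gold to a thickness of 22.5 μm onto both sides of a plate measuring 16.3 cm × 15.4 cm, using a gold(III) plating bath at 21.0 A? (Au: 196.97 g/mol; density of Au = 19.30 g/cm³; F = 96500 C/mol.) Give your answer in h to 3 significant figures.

Plated area = 2 × 16.3 × 15.4 = 502.0 cm²
Volume = 502.0 × 22.5×10⁻⁴ cm = 1.130 cm³
m(Au) = 1.130 × 19.30 = 21.81 g
n(Au) = 21.81 / 196.97 = 0.1107 mol; n(e⁻) = 3 × 0.1107 = 0.3321 mol
Q = 0.3321 × 96500 = 32050 C
t = 32050 / 21.0 = 1526 s = 0.424 h

0.424 h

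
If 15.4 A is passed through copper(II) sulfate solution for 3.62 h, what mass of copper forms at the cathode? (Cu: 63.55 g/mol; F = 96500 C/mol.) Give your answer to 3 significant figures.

66.1 g

Charge passed = 15.4 × 13032 = 2.007×10^5 C
Moles of electrons = 2.007×10^5 / 96500 = 2.080 mol
Cu²⁺ + 2e⁻ → Cu, so n(Cu) = 2.080 / 2 = 1.040 mol
m = 1.040 × 63.55 = 66.1 g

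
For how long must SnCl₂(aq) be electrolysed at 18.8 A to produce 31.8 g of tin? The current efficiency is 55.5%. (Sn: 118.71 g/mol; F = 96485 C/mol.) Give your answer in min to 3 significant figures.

n(Sn) = 31.8 / 118.71 = 0.2679 mol
Sn²⁺ + 2e⁻ → Sn, so n(e⁻) = 2 × 0.2679 = 0.5358 mol
Q = 0.5358 × 96485 / 0.555 = 93150 C
t = Q / I = 93150 / 18.8 = 4955 s = 82.6 min

82.6 min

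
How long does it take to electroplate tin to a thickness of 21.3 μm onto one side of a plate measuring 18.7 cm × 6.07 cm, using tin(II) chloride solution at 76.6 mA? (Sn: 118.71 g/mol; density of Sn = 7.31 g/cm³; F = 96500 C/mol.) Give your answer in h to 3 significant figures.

Plated area = 18.7 × 6.07 = 113.5 cm²
Volume = 113.5 × 21.3×10⁻⁴ cm = 0.2418 cm³
m(Sn) = 0.2418 × 7.31 = 1.768 g
n(Sn) = 1.768 / 118.71 = 0.01489 mol; n(e⁻) = 2 × 0.01489 = 0.02978 mol
Q = 0.02978 × 96500 = 2874 C
t = 2874 / 0.0766 = 37520 s = 10.4 h

10.4 h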